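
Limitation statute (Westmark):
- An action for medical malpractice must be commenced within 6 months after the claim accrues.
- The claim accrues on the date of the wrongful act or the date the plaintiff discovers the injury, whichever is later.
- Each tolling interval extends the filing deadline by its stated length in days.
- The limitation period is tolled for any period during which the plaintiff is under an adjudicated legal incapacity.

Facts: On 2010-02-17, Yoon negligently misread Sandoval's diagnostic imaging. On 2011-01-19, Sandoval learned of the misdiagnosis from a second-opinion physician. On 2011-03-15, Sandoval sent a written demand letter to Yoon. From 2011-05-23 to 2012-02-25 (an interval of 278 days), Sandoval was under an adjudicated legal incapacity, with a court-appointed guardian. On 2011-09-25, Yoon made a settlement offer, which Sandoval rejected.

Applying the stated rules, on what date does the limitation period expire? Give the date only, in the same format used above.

The claim accrued on 2011-01-19 — the later of the 2010-02-17 act and the 2011-01-19 discovery.
Adding the 6 months base period to 2011-01-19 gives a deadline of 2011-07-19, before any tolling.
Because the plaintiff's legal incapacity ran from 2011-05-23 to 2012-02-25, the deadline is extended by 278 days to 2012-04-22.
None of the other events listed affects the running of the period under the stated rules.

2012-04-22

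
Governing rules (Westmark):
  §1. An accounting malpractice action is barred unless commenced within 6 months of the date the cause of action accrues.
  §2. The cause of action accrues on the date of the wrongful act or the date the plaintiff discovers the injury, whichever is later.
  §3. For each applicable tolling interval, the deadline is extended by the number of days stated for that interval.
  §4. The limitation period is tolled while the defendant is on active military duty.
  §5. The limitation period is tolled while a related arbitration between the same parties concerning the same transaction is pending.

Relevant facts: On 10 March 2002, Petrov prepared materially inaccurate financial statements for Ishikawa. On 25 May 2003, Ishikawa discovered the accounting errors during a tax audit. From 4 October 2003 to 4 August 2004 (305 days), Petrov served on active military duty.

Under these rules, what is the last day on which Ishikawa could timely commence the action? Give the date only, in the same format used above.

25 September 2004

The claim accrued on 25 May 2003 — the later of the 10 March 2002 act and the 25 May 2003 discovery.
The untolled deadline — 6 months after 25 May 2003 — is 25 November 2003.
Because the defendant's active military service ran from 4 October 2003 to 4 August 2004, the deadline is extended by 305 days to 25 September 2004.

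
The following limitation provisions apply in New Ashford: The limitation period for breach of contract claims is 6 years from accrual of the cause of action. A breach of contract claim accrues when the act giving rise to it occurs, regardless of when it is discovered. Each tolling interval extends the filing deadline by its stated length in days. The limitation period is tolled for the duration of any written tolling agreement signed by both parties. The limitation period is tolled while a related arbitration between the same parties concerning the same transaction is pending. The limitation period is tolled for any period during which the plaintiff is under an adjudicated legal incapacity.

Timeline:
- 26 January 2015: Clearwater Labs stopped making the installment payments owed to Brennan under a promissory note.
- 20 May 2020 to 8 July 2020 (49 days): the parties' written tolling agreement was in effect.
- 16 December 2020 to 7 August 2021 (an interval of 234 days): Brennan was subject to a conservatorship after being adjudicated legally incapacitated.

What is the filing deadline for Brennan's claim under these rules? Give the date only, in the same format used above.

The cause of action accrued on 26 January 2015, the date of the act.
Adding the 6 years base period to 26 January 2015 gives a deadline of 26 January 2021, before any tolling.
Because the written tolling agreement ran from 20 May 2020 to 8 July 2020, the deadline is extended by 49 days to 16 March 2021.
The plaintiff's legal incapacity from 16 December 2020 to 7 August 2021 tolled the period for 234 days, extending the deadline to 5 November 2021.

5 November 2021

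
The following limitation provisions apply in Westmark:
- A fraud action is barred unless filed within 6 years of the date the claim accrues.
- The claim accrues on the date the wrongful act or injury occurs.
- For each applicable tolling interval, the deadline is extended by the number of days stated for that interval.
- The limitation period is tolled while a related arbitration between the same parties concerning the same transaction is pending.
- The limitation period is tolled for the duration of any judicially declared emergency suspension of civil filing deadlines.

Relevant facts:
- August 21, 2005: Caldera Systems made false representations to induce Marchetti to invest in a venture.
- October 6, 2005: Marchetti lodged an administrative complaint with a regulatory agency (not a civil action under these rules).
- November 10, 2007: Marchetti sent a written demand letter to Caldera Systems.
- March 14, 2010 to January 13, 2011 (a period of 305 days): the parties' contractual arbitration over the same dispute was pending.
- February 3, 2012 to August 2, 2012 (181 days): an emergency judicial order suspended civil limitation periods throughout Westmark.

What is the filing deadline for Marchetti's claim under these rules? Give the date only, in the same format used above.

The claim accrued on August 21, 2005, the date of the act.
Adding the 6 years base period to August 21, 2005 gives a deadline of August 21, 2011, before any tolling.
The period was tolled for 305 days by the pending related arbitration (March 14, 2010 to January 13, 2011), pushing the deadline to June 21, 2012.
The period was tolled for 181 days by the emergency suspension of filing deadlines (February 3, 2012 to August 2, 2012), pushing the deadline to December 19, 2012.
None of the other events listed affects the running of the period under the stated rules.

December 19, 2012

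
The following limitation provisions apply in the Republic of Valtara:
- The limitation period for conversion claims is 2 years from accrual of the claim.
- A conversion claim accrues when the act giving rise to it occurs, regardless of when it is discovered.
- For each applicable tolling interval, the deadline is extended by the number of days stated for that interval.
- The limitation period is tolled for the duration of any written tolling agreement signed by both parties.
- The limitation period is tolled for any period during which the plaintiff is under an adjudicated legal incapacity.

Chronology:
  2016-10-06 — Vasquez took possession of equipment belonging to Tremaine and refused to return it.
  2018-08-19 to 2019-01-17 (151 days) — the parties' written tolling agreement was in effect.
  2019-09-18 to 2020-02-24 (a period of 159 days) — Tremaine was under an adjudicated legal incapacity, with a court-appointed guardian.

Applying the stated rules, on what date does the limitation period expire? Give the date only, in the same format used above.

The claim accrued on 2016-10-06, when the wrongful act occurred.
2 years from 2016-10-06 is 2018-10-06.
The written tolling agreement from 2018-08-19 to 2019-01-17 tolled the period for 151 days, extending the deadline to 2019-03-06.
The plaintiff's legal incapacity from 2019-09-18 to 2020-02-24 began after the period had already run on 2019-03-06, so it has no tolling effect.

2019-03-06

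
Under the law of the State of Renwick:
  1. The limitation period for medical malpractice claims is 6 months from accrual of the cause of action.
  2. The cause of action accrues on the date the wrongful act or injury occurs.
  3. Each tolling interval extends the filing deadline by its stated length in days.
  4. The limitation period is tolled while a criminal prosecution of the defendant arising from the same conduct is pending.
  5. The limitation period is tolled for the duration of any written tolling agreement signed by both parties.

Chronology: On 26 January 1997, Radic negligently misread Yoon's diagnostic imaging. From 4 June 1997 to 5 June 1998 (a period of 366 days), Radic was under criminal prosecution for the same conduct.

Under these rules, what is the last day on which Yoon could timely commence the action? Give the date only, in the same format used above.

The claim accrued on 26 January 1997, when the wrongful act occurred.
6 months from 26 January 1997 is 26 July 1997.
The pending criminal prosecution from 4 June 1997 to 5 June 1998 tolled the period for 366 days, extending the deadline to 27 July 1998.

27 July 1998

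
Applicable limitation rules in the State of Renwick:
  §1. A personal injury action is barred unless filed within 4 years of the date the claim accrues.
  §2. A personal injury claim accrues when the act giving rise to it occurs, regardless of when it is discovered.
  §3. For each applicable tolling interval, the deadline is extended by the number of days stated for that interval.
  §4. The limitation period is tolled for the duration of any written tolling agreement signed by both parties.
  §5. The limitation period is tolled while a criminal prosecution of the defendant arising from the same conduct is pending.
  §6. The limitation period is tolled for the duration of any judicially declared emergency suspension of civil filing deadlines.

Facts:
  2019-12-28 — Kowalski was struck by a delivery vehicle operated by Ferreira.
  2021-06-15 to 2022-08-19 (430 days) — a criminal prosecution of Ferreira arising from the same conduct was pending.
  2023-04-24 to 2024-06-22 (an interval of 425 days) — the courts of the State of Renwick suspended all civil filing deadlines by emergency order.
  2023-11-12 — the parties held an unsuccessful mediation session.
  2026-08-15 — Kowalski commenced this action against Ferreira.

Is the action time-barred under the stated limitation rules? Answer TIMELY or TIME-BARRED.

The claim accrued on 2019-12-28, when the wrongful act occurred.
4 years from 2019-12-28 is 2023-12-28.
Because the pending criminal prosecution ran from 2021-06-15 to 2022-08-19, the deadline is extended by 430 days to 2025-03-02.
The period was tolled for 425 days by the emergency suspension of filing deadlines (2023-04-24 to 2024-06-22), pushing the deadline to 2026-05-01.
Nothing else in the chronology tolls or restarts the period.
Kowalski filed on 2026-08-15, after the 2026-05-01 deadline, so the action is time-barred.

TIME-BARRED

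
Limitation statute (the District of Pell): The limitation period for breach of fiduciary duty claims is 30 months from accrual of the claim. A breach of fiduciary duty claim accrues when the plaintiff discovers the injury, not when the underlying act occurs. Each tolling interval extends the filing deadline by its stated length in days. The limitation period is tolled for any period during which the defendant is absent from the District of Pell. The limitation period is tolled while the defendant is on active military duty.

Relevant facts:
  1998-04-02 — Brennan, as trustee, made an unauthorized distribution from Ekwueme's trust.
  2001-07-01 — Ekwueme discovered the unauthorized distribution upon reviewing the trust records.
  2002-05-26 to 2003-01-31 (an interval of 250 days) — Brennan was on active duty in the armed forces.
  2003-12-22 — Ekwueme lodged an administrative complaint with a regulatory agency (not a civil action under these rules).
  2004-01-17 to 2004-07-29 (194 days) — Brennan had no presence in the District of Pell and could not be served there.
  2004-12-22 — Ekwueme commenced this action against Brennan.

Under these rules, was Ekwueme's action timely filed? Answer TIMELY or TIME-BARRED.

Under the discovery rule, the claim accrued on 2001-07-01, when Ekwueme discovered the injury — not on the 1998-04-02 date of the underlying act.
30 months from 2001-07-01 is 2004-01-01.
Because the defendant's active military service ran from 2002-05-26 to 2003-01-31, the deadline is extended by 250 days to 2004-09-07.
The defendant's absence from the jurisdiction from 2004-01-17 to 2004-07-29 tolled the period for 194 days, extending the deadline to 2005-03-20.
Nothing else in the chronology tolls or restarts the period.
Filing on 2004-12-22 beat the 2005-03-20 deadline — the action is timely.

TIMELY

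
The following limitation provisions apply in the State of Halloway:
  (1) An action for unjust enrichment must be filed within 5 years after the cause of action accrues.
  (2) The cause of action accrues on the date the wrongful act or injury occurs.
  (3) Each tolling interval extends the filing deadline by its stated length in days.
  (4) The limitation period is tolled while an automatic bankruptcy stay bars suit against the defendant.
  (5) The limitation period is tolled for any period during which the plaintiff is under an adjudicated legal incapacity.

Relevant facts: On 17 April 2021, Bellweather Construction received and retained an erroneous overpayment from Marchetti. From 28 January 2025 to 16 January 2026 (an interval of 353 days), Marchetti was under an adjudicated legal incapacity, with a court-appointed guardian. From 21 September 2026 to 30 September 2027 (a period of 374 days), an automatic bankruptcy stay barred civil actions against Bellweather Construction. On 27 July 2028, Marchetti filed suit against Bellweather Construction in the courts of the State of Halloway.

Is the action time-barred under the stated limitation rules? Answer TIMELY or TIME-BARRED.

The limitation period began to run on 17 April 2021.
Adding the 5 years base period to 17 April 2021 gives a deadline of 17 April 2026, before any tolling.
The plaintiff's legal incapacity from 28 January 2025 to 16 January 2026 tolled the period for 353 days, extending the deadline to 5 April 2027.
The period was tolled for 374 days by the automatic bankruptcy stay (21 September 2026 to 30 September 2027), pushing the deadline to 13 April 2028.
Filing on 27 July 2028 missed the 13 April 2028 deadline — the action is time-barred.

TIME-BARRED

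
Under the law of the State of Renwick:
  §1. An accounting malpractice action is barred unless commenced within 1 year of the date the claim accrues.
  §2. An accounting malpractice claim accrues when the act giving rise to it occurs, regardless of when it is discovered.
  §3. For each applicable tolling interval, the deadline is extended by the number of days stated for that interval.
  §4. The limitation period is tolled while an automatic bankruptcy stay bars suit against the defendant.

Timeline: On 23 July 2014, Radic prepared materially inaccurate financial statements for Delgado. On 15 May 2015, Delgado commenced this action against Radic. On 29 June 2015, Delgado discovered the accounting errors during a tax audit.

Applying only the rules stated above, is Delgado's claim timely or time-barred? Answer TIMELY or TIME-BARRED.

The claim accrued on 23 July 2014, when the wrongful act occurred; under the stated occurrence rule the 29 June 2015 discovery does not delay accrual.
Adding the 1 year base period to 23 July 2014 gives a deadline of 23 July 2015, before any tolling.
Filing on 15 May 2015 beat the 23 July 2015 deadline — the action is timely.

TIMELY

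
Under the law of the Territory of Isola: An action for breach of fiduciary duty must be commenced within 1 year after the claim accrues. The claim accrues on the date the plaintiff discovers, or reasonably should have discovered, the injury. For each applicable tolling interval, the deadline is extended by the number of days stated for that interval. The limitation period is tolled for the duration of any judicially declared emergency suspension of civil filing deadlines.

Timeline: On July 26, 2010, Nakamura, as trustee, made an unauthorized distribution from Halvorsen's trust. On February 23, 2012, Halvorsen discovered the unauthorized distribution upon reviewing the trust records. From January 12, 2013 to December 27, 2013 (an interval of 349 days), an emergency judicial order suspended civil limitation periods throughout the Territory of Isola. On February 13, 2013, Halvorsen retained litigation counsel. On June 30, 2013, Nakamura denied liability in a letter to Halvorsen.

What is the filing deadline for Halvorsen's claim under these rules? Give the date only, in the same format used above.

Under the discovery rule, the claim accrued on February 23, 2012, when Halvorsen discovered the injury — not on the July 26, 2010 date of the underlying act.
Adding the 1 year base period to February 23, 2012 gives a deadline of February 23, 2013, before any tolling.
Because the emergency suspension of filing deadlines ran from January 12, 2013 to December 27, 2013, the deadline is extended by 349 days to February 7, 2014.
The other events in the timeline have no effect on the limitation period under the stated rules.

February 7, 2014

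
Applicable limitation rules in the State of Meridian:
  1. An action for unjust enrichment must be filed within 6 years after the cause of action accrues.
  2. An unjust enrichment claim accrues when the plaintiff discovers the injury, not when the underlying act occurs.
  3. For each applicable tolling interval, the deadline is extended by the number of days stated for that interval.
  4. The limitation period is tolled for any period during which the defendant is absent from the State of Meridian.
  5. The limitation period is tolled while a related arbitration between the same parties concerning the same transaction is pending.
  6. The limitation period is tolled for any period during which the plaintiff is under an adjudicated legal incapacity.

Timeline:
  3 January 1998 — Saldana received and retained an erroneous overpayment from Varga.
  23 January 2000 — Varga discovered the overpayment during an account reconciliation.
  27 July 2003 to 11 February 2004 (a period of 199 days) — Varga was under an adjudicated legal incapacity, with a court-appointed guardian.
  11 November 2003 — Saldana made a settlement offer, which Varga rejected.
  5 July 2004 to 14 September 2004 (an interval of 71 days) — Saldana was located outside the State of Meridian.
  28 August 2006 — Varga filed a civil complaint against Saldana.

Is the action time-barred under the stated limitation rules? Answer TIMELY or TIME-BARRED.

The claim did not accrue until Varga discovered the injury on 23 January 2000; the 3 January 1998 act date does not start the clock under the stated rule.
The untolled deadline — 6 years after 23 January 2000 — is 23 January 2006.
The period was tolled for 199 days by the plaintiff's legal incapacity (27 July 2003 to 11 February 2004), pushing the deadline to 10 August 2006.
Because the defendant's absence from the jurisdiction ran from 5 July 2004 to 14 September 2004, the deadline is extended by 71 days to 20 October 2006.
Nothing else in the chronology tolls or restarts the period.
Varga filed on 28 August 2006, before the 20 October 2006 deadline, so the action is timely.

TIMELY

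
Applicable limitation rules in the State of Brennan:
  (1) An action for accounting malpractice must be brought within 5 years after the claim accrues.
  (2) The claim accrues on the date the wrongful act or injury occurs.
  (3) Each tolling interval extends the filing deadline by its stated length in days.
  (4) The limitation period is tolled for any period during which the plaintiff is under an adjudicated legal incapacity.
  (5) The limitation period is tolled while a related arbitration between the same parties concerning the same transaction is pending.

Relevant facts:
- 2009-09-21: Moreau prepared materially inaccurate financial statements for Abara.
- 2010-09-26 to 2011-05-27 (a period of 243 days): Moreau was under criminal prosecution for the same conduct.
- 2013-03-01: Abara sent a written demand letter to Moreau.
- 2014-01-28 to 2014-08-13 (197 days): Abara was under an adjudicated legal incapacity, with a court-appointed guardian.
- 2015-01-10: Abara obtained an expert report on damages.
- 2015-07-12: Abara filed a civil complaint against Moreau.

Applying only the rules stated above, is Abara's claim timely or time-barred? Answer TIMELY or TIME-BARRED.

The limitation period began to run on 2009-09-21.
Adding the 5 years base period to 2009-09-21 gives a deadline of 2014-09-21, before any tolling.
Because the plaintiff's legal incapacity ran from 2014-01-28 to 2014-08-13, the deadline is extended by 197 days to 2015-04-06.
The pending criminal prosecution from 2010-09-26 to 2011-05-27 does not toll the period, because no stated rule makes a criminal prosecution a tolling event.
The other events in the timeline have no effect on the limitation period under the stated rules.
The 2015-07-12 filing falls after the 2015-04-06 deadline; the claim is time-barred.

TIME-BARRED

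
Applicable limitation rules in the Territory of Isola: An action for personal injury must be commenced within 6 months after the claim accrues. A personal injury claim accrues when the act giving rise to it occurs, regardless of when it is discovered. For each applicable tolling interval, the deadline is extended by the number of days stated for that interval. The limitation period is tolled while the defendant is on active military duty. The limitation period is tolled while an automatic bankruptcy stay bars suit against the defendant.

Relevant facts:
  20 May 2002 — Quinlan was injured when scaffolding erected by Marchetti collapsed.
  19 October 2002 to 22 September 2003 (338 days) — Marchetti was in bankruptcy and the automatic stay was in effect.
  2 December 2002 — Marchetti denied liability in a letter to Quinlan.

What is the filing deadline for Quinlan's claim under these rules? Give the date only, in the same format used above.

24 October 2003

The claim accrued on 20 May 2002, when the wrongful act occurred.
Adding the 6 months base period to 20 May 2002 gives a deadline of 20 November 2002, before any tolling.
Because the automatic bankruptcy stay ran from 19 October 2002 to 22 September 2003, the deadline is extended by 338 days to 24 October 2003.
None of the other events listed affects the running of the period under the stated rules.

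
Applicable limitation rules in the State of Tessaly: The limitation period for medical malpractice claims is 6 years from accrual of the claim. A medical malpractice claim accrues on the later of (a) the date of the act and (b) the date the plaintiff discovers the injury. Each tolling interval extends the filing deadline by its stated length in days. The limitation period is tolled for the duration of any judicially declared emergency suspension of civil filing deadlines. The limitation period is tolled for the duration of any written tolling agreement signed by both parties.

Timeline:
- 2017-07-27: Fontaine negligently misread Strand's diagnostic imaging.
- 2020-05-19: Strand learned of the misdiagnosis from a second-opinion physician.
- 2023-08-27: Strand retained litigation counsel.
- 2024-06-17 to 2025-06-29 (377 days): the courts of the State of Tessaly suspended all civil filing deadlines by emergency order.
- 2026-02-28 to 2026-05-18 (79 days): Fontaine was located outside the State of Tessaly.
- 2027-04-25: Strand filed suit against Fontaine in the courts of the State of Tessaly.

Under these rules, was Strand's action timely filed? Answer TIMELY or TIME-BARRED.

The claim accrued on 2020-05-19 — the later of the 2017-07-27 act and the 2020-05-19 discovery.
The untolled deadline — 6 years after 2020-05-19 — is 2026-05-19.
The period was tolled for 377 days by the emergency suspension of filing deadlines (2024-06-17 to 2025-06-29), pushing the deadline to 2027-05-31.
Although the defendant's absence ran from 2026-02-28 to 2026-05-18, the stated rules do not make that a tolling event, so it is disregarded.
Nothing else in the chronology tolls or restarts the period.
Filing on 2027-04-25 beat the 2027-05-31 deadline — the action is timely.

TIMELY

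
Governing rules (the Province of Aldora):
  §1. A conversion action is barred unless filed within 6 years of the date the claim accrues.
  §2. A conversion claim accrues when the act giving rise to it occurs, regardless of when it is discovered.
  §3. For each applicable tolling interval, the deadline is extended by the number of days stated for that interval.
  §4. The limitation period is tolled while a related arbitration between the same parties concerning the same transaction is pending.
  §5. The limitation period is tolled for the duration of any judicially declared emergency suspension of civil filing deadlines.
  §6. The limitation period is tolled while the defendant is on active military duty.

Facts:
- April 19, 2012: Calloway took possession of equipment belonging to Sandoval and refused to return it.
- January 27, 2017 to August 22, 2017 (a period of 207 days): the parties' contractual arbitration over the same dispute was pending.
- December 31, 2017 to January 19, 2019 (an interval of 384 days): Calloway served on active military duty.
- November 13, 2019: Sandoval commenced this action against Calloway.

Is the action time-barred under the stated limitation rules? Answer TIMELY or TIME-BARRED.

The claim accrued on April 19, 2012, the date of the act.
6 years from April 19, 2012 is April 19, 2018.
The period was tolled for 207 days by the pending related arbitration (January 27, 2017 to August 22, 2017), pushing the deadline to November 12, 2018.
The period was tolled for 384 days by the defendant's active military service (December 31, 2017 to January 19, 2019), pushing the deadline to December 1, 2019.
The November 13, 2019 filing precedes the December 1, 2019 deadline; the claim is timely.

TIMELY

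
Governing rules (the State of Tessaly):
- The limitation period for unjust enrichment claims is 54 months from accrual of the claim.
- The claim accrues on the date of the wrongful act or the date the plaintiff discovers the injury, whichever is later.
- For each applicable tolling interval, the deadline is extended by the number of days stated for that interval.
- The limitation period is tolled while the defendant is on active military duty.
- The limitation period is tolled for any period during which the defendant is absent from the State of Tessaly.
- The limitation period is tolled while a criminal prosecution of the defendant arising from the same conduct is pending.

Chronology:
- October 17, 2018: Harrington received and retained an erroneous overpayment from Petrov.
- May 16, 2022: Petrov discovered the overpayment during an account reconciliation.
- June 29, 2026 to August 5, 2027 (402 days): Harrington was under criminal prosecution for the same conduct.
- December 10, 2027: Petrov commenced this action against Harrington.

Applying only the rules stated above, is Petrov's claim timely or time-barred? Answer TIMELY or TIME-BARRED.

TIMELY

The claim accrued on May 16, 2022 — the later of the October 17, 2018 act and the May 16, 2022 discovery.
The untolled deadline — 54 months after May 16, 2022 — is November 16, 2026.
The period was tolled for 402 days by the pending criminal prosecution (June 29, 2026 to August 5, 2027), pushing the deadline to December 23, 2027.
Filing on December 10, 2027 beat the December 23, 2027 deadline — the action is timely.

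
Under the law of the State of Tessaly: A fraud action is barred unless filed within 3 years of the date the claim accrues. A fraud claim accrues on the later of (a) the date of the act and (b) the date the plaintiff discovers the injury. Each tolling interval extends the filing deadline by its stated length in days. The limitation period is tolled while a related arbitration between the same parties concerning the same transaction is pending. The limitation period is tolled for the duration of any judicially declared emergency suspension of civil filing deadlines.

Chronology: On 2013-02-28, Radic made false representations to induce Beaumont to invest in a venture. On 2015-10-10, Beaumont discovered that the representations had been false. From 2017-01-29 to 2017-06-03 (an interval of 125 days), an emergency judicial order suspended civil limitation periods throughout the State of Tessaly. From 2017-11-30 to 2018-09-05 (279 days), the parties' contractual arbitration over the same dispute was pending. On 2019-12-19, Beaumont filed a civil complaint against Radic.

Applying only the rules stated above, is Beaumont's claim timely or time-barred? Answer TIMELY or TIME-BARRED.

TIME-BARRED

The claim accrued on 2015-10-10 — the later of the 2013-02-28 act and the 2015-10-10 discovery.
Adding the 3 years base period to 2015-10-10 gives a deadline of 2018-10-10, before any tolling.
The period was tolled for 125 days by the emergency suspension of filing deadlines (2017-01-29 to 2017-06-03), pushing the deadline to 2019-02-12.
Because the pending related arbitration ran from 2017-11-30 to 2018-09-05, the deadline is extended by 279 days to 2019-11-18.
Beaumont filed on 2019-12-19, after the 2019-11-18 deadline, so the action is time-barred.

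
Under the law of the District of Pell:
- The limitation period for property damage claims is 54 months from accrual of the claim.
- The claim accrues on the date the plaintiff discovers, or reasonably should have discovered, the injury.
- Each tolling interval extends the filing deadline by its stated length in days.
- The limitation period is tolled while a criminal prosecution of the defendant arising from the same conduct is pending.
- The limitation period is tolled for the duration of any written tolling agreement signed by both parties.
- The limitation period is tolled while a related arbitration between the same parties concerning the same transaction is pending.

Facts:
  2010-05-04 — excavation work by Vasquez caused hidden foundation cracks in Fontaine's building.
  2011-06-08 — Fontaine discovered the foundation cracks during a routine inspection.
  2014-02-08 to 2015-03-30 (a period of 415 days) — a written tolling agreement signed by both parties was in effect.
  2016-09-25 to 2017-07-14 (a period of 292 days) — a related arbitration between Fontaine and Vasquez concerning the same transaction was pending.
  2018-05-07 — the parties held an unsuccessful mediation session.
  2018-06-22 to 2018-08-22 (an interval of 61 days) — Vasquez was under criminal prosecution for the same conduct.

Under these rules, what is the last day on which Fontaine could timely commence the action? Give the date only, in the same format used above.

Under the discovery rule, the claim accrued on 2011-06-08, when Fontaine discovered the injury — not on the 2010-05-04 date of the underlying act.
54 months from 2011-06-08 is 2015-12-08.
The written tolling agreement from 2014-02-08 to 2015-03-30 tolled the period for 415 days, extending the deadline to 2017-01-26.
The pending related arbitration from 2016-09-25 to 2017-07-14 tolled the period for 292 days, extending the deadline to 2017-11-14.
The pending criminal prosecution from 2018-06-22 to 2018-08-22 began after the period had already run on 2017-11-14, so it has no tolling effect.
None of the other events listed affects the running of the period under the stated rules.

2017-11-14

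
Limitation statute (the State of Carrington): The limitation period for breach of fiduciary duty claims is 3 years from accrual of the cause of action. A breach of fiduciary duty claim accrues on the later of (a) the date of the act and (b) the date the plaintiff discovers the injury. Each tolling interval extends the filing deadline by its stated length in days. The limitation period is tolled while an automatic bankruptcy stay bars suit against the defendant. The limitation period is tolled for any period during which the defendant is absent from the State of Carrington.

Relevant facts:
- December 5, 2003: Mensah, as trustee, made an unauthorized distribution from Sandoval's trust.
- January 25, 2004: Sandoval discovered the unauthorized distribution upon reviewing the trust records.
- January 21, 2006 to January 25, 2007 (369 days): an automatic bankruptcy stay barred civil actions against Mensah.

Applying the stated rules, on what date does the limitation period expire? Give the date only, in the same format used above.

The claim accrued on January 25, 2004 — the later of the December 5, 2003 act and the January 25, 2004 discovery.
The untolled deadline — 3 years after January 25, 2004 — is January 25, 2007.
Because the automatic bankruptcy stay ran from January 21, 2006 to January 25, 2007, the deadline is extended by 369 days to January 29, 2008.

January 29, 2008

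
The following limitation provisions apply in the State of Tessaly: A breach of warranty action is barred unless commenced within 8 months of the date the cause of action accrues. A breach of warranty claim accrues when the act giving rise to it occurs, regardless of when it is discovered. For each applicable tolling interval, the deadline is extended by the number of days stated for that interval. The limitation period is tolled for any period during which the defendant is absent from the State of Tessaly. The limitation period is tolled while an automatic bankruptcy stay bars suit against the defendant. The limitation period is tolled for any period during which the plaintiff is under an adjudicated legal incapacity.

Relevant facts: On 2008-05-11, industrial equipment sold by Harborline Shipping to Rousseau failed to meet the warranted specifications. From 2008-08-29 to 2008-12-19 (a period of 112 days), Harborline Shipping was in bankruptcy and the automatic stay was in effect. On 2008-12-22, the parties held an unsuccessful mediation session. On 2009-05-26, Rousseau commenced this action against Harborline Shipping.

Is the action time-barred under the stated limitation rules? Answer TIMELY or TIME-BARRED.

TIME-BARRED

The cause of action accrued on 2008-05-11, the date of the act.
The untolled deadline — 8 months after 2008-05-11 — is 2009-01-11.
The automatic bankruptcy stay from 2008-08-29 to 2008-12-19 tolled the period for 112 days, extending the deadline to 2009-05-03.
None of the other events listed affects the running of the period under the stated rules.
Filing on 2009-05-26 missed the 2009-05-03 deadline — the action is time-barred.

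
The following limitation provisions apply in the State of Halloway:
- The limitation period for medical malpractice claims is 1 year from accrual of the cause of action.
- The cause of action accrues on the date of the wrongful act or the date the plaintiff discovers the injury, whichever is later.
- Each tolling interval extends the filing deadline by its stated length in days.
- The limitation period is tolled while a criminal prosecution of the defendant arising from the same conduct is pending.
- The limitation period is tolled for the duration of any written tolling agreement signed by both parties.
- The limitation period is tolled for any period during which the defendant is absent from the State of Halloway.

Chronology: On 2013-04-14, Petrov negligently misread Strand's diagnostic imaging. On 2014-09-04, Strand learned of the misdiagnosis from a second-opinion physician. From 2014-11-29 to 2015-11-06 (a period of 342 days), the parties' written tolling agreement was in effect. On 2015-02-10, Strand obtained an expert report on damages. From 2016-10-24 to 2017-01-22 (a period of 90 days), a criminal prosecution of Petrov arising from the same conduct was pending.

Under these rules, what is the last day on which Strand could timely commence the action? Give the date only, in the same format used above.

Because discovery on 2014-09-04 post-dates the 2013-04-14 act, accrual under the later-of rule falls on 2014-09-04.
Adding the 1 year base period to 2014-09-04 gives a deadline of 2015-09-04, before any tolling.
The written tolling agreement from 2014-11-29 to 2015-11-06 tolled the period for 342 days, extending the deadline to 2016-08-11.
The pending criminal prosecution from 2016-10-24 to 2017-01-22 began after the period had already run on 2016-08-11, so it has no tolling effect.
The other events in the timeline have no effect on the limitation period under the stated rules.

2016-08-11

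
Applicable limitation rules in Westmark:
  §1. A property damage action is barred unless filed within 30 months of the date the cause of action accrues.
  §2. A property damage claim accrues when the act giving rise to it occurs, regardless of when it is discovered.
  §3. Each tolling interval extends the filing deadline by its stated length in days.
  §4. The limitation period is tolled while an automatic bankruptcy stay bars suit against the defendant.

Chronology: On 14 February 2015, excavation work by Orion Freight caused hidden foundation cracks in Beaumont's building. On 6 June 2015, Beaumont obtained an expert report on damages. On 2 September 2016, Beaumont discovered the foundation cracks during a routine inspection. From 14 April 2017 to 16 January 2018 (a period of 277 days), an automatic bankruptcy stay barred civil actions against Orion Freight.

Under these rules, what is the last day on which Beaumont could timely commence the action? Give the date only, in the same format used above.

The claim accrued on 14 February 2015, when the wrongful act occurred; under the stated occurrence rule the 2 September 2016 discovery does not delay accrual.
Adding the 30 months base period to 14 February 2015 gives a deadline of 14 August 2017, before any tolling.
Because the automatic bankruptcy stay ran from 14 April 2017 to 16 January 2018, the deadline is extended by 277 days to 18 May 2018.
The other events in the timeline have no effect on the limitation period under the stated rules.

18 May 2018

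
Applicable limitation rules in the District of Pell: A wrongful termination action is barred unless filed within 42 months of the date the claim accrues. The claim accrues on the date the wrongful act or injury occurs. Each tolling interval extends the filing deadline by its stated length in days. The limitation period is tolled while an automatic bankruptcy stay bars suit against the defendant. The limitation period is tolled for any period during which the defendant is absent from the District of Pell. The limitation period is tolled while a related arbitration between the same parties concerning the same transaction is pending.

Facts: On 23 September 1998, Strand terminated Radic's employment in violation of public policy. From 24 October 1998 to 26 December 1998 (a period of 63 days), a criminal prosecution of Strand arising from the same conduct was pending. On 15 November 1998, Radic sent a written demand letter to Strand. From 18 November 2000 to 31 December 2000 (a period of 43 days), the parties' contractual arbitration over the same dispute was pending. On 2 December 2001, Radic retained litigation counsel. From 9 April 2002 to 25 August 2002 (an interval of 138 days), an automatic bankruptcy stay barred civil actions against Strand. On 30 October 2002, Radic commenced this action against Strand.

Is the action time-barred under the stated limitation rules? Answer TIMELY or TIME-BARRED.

TIME-BARRED

The claim accrued on 23 September 1998, the date of the act.
Adding the 42 months base period to 23 September 1998 gives a deadline of 23 March 2002, before any tolling.
Because the pending related arbitration ran from 18 November 2000 to 31 December 2000, the deadline is extended by 43 days to 5 May 2002.
The automatic bankruptcy stay from 9 April 2002 to 25 August 2002 tolled the period for 138 days, extending the deadline to 20 September 2002.
No stated provision tolls the period for a criminal prosecution, so the interval from 24 October 1998 to 26 December 1998 has no effect on the deadline.
The other events in the timeline have no effect on the limitation period under the stated rules.
The 30 October 2002 filing falls after the 20 September 2002 deadline; the claim is time-barred.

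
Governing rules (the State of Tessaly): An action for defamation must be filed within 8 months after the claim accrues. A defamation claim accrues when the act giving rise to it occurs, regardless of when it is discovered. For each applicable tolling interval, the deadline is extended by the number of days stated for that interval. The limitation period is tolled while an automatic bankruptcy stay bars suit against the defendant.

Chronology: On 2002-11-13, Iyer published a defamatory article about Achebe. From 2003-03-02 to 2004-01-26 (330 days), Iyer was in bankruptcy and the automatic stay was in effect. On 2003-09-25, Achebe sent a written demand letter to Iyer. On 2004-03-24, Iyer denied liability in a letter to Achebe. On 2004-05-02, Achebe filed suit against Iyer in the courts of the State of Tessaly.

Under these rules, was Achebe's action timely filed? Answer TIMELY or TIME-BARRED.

TIMELY

The claim accrued on 2002-11-13, the date of the act.
Adding the 8 months base period to 2002-11-13 gives a deadline of 2003-07-13, before any tolling.
The automatic bankruptcy stay from 2003-03-02 to 2004-01-26 tolled the period for 330 days, extending the deadline to 2004-06-07.
The other events in the timeline have no effect on the limitation period under the stated rules.
The 2004-05-02 filing precedes the 2004-06-07 deadline; the claim is timely.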